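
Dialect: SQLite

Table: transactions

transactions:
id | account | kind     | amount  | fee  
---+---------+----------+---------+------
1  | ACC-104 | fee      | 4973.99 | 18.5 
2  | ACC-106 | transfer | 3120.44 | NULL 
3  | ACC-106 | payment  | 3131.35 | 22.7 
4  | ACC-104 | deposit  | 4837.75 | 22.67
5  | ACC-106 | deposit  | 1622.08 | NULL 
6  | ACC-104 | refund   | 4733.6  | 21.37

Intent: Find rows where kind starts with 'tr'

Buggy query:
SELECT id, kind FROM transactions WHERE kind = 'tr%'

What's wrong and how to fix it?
Bug: '=' compares the literal string including the % character; pattern matching needs LIKE

Fix: Use LIKE for wildcard pattern matching

Corrected query:
SELECT id, kind FROM transactions WHERE kind LIKE 'tr%'

Result:
id | kind    
---+---------
2  | transfer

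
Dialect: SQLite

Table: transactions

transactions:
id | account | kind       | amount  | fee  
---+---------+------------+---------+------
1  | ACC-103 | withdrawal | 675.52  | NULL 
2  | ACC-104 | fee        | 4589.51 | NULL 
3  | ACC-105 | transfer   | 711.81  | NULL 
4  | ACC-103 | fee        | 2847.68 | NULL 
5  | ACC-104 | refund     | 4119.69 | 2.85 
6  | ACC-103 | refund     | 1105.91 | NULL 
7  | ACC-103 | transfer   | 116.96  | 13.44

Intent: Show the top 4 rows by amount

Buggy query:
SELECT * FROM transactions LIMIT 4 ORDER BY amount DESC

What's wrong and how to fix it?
Bug: LIMIT must come after ORDER BY

Fix: Sort with ORDER BY, then apply LIMIT

Corrected query:
SELECT * FROM transactions ORDER BY amount DESC LIMIT 4

Result:
id | account | kind   | amount  | fee 
---+---------+--------+---------+-----
2  | ACC-104 | fee    | 4589.51 | NULL
5  | ACC-104 | refund | 4119.69 | 2.85
4  | ACC-103 | fee    | 2847.68 | NULL
6  | ACC-103 | refund | 1105.91 | NULL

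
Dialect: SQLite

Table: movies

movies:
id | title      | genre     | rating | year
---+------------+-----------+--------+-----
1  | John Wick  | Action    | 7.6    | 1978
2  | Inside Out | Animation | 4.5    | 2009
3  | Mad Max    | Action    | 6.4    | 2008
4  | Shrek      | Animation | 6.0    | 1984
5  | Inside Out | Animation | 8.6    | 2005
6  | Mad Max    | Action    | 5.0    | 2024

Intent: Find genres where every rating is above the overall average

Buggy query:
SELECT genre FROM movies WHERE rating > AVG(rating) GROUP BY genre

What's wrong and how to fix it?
Bug: AVG() is an aggregate; it can't sit directly in WHERE

Fix: Compute the overall average in a scalar subquery and compare each group's MIN against it in HAVING

Corrected query:
SELECT genre FROM movies GROUP BY genre HAVING MIN(rating) > (SELECT AVG(rating) FROM movies)

Result:
(no rows)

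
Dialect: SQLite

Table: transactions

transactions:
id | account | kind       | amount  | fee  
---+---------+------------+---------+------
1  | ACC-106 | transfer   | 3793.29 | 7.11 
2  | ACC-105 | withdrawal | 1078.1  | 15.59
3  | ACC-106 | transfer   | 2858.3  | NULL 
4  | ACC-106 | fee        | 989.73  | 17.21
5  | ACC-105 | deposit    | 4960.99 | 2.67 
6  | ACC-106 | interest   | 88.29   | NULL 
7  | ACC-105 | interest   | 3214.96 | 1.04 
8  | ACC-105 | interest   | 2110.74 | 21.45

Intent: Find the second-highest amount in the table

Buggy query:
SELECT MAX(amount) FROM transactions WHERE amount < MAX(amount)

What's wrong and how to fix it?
Bug: MAX(amount) on the right of the comparison is an aggregate-in-WHERE error

Fix: Compute the overall MAX in a subquery, then take MAX of rows below it

Corrected query:
SELECT MAX(amount) FROM transactions WHERE amount < (SELECT MAX(amount) FROM transactions)

Result:
MAX(amount)
-----------
3793.29    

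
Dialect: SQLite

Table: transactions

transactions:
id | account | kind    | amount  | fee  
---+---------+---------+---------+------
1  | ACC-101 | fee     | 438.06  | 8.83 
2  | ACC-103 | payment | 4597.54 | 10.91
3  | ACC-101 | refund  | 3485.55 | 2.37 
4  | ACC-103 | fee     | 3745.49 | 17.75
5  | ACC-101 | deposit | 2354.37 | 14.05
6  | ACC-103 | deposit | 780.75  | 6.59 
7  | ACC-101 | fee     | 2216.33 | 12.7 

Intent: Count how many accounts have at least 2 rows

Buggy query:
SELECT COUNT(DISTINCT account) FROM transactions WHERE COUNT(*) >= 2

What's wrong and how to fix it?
Bug: COUNT(*) cannot appear in WHERE; the per-group count doesn't exist yet

Fix: Group first with HAVING COUNT(*) >= 2, then COUNT the resulting groups

Corrected query:
SELECT COUNT(*) FROM (SELECT account FROM transactions GROUP BY account HAVING COUNT(*) >= 2)

Result:
COUNT(*)
--------
2       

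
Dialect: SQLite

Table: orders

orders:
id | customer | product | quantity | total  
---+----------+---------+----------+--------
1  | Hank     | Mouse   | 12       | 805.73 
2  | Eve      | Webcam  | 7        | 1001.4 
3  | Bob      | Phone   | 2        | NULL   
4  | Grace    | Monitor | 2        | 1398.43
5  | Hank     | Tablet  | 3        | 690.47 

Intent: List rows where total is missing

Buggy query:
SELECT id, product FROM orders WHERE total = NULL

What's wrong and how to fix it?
Bug: Comparing to NULL with '=' never matches; NULL = NULL is unknown, not true

Fix: Replace '= NULL' with 'IS NULL'

Corrected query:
SELECT id, product FROM orders WHERE total IS NULL

Result:
id | product
---+--------
3  | Phone  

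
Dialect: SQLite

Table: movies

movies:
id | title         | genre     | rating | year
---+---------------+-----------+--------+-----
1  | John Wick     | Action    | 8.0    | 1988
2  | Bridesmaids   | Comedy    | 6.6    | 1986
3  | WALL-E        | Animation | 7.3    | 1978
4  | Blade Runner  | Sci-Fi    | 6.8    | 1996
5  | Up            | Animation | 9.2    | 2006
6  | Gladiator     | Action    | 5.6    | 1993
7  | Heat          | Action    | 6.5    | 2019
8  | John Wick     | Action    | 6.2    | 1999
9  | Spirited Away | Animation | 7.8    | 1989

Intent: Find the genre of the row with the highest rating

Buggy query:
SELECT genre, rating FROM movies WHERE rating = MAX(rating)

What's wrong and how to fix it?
Bug: WHERE is evaluated per row; an aggregate over the whole table isn't defined there

Fix: Wrap MAX in a scalar subquery so WHERE compares against a single value

Corrected query:
SELECT genre, rating FROM movies WHERE rating = (SELECT MAX(rating) FROM movies)

Result:
genre     | rating
----------+-------
Animation | 9.2   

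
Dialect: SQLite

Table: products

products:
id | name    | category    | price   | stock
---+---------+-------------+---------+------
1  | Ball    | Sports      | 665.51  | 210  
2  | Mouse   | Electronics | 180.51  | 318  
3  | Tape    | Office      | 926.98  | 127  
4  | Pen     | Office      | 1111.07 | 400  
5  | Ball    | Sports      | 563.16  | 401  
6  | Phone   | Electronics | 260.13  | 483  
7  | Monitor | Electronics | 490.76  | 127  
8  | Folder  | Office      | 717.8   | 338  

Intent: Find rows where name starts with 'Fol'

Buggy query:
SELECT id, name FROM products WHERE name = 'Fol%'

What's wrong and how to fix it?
Bug: '=' compares the literal string including the % character; pattern matching needs LIKE

Fix: Use LIKE for wildcard pattern matching

Corrected query:
SELECT id, name FROM products WHERE name LIKE 'Fol%'

Result:
id | name  
---+-------
8  | Folder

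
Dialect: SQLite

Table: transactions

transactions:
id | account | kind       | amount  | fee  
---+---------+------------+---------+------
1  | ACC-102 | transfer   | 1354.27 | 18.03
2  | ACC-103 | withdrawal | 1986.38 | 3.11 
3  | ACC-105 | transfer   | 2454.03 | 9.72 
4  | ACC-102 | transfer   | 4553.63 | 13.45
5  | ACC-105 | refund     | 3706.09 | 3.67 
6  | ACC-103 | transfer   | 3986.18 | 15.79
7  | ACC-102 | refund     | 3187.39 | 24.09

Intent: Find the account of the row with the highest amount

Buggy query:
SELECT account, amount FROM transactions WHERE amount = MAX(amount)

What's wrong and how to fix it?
Bug: MAX(amount) is an aggregate and cannot be used directly in WHERE

Fix: Use a subquery: WHERE amount = (SELECT MAX(amount) FROM transactions)

Corrected query:
SELECT account, amount FROM transactions WHERE amount = (SELECT MAX(amount) FROM transactions)

Result:
account | amount 
--------+--------
ACC-102 | 4553.63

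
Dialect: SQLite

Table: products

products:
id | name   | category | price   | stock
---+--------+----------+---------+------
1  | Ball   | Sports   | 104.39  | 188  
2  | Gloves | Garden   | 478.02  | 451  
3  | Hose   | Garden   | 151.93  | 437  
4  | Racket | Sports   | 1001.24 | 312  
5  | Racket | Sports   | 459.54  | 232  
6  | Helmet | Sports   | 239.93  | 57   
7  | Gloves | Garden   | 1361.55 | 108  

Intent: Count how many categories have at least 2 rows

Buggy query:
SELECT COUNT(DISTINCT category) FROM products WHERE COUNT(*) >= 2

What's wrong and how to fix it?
Bug: COUNT(*) cannot appear in WHERE; the per-group count doesn't exist yet

Fix: Group first with HAVING COUNT(*) >= 2, then COUNT the resulting groups

Corrected query:
SELECT COUNT(*) FROM (SELECT category FROM products GROUP BY category HAVING COUNT(*) >= 2)

Result:
COUNT(*)
--------
2       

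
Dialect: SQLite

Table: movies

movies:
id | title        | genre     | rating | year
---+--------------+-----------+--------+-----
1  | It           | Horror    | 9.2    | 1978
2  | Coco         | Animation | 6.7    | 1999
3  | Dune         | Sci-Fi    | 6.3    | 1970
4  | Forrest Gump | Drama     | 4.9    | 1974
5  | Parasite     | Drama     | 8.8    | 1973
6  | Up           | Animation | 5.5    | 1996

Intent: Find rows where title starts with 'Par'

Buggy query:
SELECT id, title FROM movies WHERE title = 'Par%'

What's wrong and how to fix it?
Bug: Wildcards only work with LIKE; '=' treats '%' as a literal character

Fix: Use LIKE for wildcard pattern matching

Corrected query:
SELECT id, title FROM movies WHERE title LIKE 'Par%'

Result:
id | title   
---+---------
5  | Parasite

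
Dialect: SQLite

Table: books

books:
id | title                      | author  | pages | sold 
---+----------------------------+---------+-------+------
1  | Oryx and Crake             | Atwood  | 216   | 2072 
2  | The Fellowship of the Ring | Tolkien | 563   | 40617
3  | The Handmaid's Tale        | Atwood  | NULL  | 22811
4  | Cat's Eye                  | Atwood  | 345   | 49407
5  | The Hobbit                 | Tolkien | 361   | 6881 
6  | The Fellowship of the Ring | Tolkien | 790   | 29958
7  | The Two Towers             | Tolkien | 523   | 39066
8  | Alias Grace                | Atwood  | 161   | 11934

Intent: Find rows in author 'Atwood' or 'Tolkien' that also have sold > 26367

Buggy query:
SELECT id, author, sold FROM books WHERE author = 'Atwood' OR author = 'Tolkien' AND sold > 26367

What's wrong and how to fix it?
Bug: AND binds tighter than OR, so this parses as author = 'Atwood' OR (author = 'Tolkien' AND sold > 26367)

Fix: Group the OR with parentheses (or use IN), then AND the threshold

Corrected query:
SELECT id, author, sold FROM books WHERE (author = 'Atwood' OR author = 'Tolkien') AND sold > 26367

Result:
id | author  | sold 
---+---------+------
2  | Tolkien | 40617
4  | Atwood  | 49407
6  | Tolkien | 29958
7  | Tolkien | 39066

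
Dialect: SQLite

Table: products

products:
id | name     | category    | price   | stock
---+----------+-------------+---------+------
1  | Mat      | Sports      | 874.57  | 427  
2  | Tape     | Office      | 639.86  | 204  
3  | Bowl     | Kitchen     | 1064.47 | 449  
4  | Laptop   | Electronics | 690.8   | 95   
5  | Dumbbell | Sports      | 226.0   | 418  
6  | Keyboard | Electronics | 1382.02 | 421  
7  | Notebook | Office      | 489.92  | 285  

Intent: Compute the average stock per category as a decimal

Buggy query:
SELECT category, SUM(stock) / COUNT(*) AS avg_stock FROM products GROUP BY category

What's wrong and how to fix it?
Bug: SUM(stock) and COUNT(*) are both integers; the division truncates the fractional part

Fix: Multiply by 1.0 (or CAST to REAL) to force floating-point division

Corrected query:
SELECT category, SUM(stock) * 1.0 / COUNT(*) AS avg_stock FROM products GROUP BY category

Result:
category    | avg_stock
------------+----------
Electronics | 258      
Kitchen     | 449      
Office      | 244.5    
Sports      | 422.5    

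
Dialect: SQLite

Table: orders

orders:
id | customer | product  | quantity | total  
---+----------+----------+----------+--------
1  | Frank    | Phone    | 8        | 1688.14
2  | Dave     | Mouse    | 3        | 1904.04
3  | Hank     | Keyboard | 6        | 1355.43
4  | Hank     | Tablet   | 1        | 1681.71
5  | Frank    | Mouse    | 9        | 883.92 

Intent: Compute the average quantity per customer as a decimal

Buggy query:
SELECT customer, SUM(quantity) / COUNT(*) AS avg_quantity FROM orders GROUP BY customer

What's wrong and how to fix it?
Bug: Both operands are integers, so '/' performs integer division and truncates

Fix: Multiply by 1.0 (or CAST to REAL) to force floating-point division

Corrected query:
SELECT customer, SUM(quantity) * 1.0 / COUNT(*) AS avg_quantity FROM orders GROUP BY customer

Result:
customer | avg_quantity
---------+-------------
Dave     | 3           
Frank    | 8.5         
Hank     | 3.5         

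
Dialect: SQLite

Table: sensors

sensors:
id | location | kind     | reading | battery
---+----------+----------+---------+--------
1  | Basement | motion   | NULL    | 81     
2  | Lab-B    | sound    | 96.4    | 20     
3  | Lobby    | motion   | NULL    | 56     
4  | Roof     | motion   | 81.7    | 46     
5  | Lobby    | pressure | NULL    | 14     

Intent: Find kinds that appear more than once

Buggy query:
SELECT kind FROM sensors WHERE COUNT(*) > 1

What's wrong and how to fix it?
Bug: WHERE can't reference COUNT(*); aggregates are computed after WHERE

Fix: GROUP BY kind, then filter groups with HAVING COUNT(*) > 1

Corrected query:
SELECT kind FROM sensors GROUP BY kind HAVING COUNT(*) > 1

Result:
kind  
------
motion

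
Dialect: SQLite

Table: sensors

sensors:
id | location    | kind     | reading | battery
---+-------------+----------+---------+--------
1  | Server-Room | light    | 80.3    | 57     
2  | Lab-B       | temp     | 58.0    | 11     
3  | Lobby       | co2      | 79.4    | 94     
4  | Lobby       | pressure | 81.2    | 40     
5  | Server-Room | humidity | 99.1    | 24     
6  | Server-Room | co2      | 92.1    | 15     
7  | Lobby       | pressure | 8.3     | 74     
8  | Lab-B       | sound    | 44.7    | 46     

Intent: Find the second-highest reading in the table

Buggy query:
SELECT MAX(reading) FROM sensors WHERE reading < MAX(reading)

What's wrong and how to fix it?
Bug: MAX(reading) on the right of the comparison is an aggregate-in-WHERE error

Fix: Put the inner MAX in a scalar subquery

Corrected query:
SELECT MAX(reading) FROM sensors WHERE reading < (SELECT MAX(reading) FROM sensors)

Result:
MAX(reading)
------------
92.1        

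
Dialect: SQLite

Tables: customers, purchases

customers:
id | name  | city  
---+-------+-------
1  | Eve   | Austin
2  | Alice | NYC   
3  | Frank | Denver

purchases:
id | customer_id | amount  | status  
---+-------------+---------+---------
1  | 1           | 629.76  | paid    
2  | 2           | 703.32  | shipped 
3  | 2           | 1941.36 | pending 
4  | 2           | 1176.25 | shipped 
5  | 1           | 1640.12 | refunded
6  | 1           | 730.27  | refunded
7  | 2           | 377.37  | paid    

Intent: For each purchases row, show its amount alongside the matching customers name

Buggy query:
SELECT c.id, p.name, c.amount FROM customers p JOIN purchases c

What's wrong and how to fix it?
Bug: Missing join condition: each purchases row is matched to all customers rows instead of just its own

Fix: Specify the join condition linking the foreign key to the parent id

Corrected query:
SELECT c.id, p.name, c.amount FROM customers p JOIN purchases c ON c.customer_id = p.id

Result:
id | name  | amount 
---+-------+--------
1  | Eve   | 629.76 
2  | Alice | 703.32 
3  | Alice | 1941.36
4  | Alice | 1176.25
5  | Eve   | 1640.12
6  | Eve   | 730.27 
7  | Alice | 377.37 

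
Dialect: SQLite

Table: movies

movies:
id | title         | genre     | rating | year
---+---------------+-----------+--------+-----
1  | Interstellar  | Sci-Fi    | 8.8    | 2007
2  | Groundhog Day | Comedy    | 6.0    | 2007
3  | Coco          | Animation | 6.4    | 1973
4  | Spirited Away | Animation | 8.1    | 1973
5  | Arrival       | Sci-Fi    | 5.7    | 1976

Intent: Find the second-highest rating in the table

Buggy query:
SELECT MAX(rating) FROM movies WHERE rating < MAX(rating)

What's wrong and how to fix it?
Bug: The inner MAX is an aggregate inside WHERE, which is not allowed

Fix: Compute the overall MAX in a subquery, then take MAX of rows below it

Corrected query:
SELECT MAX(rating) FROM movies WHERE rating < (SELECT MAX(rating) FROM movies)

Result:
MAX(rating)
-----------
8.1        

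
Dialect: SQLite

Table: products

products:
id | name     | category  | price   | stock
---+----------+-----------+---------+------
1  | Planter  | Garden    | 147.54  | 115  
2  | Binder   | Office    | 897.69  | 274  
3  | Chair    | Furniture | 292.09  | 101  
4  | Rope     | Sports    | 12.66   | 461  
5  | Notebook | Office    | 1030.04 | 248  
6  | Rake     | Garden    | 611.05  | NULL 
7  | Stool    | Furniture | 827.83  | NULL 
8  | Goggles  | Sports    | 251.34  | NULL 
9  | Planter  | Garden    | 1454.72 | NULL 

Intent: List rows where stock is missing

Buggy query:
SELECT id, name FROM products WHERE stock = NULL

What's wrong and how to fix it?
Bug: '= NULL' is always unknown in SQL three-valued logic, so no rows match

Fix: Use IS NULL to test for NULL

Corrected query:
SELECT id, name FROM products WHERE stock IS NULL

Result:
id | name   
---+--------
6  | Rake   
7  | Stool  
8  | Goggles
9  | Planter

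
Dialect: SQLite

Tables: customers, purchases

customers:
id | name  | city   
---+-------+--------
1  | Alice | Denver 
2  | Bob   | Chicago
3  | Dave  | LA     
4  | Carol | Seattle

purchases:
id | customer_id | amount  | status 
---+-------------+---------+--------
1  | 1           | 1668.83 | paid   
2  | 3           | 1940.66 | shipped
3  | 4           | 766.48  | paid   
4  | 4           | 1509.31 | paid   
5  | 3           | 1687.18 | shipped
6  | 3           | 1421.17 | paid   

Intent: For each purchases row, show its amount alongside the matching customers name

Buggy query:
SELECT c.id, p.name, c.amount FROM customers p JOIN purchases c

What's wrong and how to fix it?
Bug: JOIN with no ON clause produces a cartesian product; every purchases row pairs with every customers row

Fix: Specify the join condition linking the foreign key to the parent id

Corrected query:
SELECT c.id, p.name, c.amount FROM customers p JOIN purchases c ON c.customer_id = p.id

Result:
id | name  | amount 
---+-------+--------
1  | Alice | 1668.83
2  | Dave  | 1940.66
3  | Carol | 766.48 
4  | Carol | 1509.31
5  | Dave  | 1687.18
6  | Dave  | 1421.17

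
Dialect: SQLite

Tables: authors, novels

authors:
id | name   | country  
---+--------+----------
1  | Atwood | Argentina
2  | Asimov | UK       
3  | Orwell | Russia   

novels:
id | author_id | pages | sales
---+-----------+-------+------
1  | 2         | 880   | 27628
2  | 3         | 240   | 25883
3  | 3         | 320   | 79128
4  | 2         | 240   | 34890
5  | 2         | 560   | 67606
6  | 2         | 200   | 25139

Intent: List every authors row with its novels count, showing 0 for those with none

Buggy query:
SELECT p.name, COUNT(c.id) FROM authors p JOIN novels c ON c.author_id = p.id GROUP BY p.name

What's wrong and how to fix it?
Bug: An inner join excludes parents with zero children

Fix: Use LEFT JOIN so parents without children still appear (COUNT(c.id) gives 0)

Corrected query:
SELECT p.name, COUNT(c.id) FROM authors p LEFT JOIN novels c ON c.author_id = p.id GROUP BY p.name

Result:
name   | COUNT(c.id)
-------+------------
Asimov | 4          
Atwood | 0          
Orwell | 2          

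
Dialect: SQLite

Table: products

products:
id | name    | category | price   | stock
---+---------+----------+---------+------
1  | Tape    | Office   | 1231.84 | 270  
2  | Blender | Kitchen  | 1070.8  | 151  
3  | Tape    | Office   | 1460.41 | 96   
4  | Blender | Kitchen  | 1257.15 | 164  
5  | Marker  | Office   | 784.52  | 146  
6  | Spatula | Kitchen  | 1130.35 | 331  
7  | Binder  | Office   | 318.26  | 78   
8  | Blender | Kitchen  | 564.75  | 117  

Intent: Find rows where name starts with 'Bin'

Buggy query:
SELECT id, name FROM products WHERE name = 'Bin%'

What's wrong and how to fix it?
Bug: Wildcards only work with LIKE; '=' treats '%' as a literal character

Fix: Replace '=' with LIKE so 'Bin%' is treated as a pattern

Corrected query:
SELECT id, name FROM products WHERE name LIKE 'Bin%'

Result:
id | name  
---+-------
7  | Binder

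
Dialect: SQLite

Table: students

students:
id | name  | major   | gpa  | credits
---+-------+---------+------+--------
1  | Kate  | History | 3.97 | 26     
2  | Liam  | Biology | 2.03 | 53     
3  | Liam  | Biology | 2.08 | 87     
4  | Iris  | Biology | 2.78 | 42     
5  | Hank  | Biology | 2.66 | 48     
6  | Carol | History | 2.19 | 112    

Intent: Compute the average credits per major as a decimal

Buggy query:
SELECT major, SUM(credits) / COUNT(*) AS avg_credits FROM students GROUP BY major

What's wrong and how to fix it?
Bug: Both operands are integers, so '/' performs integer division and truncates

Fix: Cast one side to REAL so the division keeps the fractional part

Corrected query:
SELECT major, SUM(credits) * 1.0 / COUNT(*) AS avg_credits FROM students GROUP BY major

Result:
major   | avg_credits
--------+------------
Biology | 57.5       
History | 69         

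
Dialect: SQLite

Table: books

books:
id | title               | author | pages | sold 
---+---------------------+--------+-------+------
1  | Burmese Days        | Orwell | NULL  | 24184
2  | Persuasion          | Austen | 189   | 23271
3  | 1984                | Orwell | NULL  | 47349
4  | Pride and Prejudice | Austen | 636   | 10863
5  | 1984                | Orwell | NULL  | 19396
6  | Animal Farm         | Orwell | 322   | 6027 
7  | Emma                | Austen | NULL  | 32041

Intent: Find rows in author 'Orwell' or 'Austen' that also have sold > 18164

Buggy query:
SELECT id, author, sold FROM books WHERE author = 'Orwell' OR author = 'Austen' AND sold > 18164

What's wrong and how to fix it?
Bug: AND binds tighter than OR, so this parses as author = 'Orwell' OR (author = 'Austen' AND sold > 18164)

Fix: Group the OR with parentheses (or use IN), then AND the threshold

Corrected query:
SELECT id, author, sold FROM books WHERE (author = 'Orwell' OR author = 'Austen') AND sold > 18164

Result:
id | author | sold 
---+--------+------
1  | Orwell | 24184
2  | Austen | 23271
3  | Orwell | 47349
5  | Orwell | 19396
7  | Austen | 32041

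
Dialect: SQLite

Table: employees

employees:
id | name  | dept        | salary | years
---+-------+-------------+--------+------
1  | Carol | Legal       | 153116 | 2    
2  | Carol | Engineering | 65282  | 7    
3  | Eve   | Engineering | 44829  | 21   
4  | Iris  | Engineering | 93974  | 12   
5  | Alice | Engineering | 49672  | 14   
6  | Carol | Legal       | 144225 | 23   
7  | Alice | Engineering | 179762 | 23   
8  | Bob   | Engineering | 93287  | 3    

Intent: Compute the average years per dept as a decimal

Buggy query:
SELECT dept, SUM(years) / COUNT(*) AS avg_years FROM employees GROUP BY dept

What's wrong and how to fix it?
Bug: Both operands are integers, so '/' performs integer division and truncates

Fix: Cast one side to REAL so the division keeps the fractional part

Corrected query:
SELECT dept, SUM(years) * 1.0 / COUNT(*) AS avg_years FROM employees GROUP BY dept

Result:
dept        | avg_years
------------+----------
Engineering | 13.333333
Legal       | 12.5     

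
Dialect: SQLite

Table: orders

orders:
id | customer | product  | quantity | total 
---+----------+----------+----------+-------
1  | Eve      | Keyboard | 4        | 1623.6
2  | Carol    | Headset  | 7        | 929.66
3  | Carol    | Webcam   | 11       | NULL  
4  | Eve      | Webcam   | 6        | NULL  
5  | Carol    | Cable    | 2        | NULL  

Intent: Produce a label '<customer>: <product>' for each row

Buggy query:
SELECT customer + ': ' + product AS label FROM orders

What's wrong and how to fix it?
Bug: SQLite uses || for string concatenation; + coerces text to numbers (yielding 0)

Fix: Replace + with || to concatenate text

Corrected query:
SELECT customer || ': ' || product AS label FROM orders

Result:
label         
--------------
Eve: Keyboard 
Carol: Headset
Carol: Webcam 
Eve: Webcam   
Carol: Cable  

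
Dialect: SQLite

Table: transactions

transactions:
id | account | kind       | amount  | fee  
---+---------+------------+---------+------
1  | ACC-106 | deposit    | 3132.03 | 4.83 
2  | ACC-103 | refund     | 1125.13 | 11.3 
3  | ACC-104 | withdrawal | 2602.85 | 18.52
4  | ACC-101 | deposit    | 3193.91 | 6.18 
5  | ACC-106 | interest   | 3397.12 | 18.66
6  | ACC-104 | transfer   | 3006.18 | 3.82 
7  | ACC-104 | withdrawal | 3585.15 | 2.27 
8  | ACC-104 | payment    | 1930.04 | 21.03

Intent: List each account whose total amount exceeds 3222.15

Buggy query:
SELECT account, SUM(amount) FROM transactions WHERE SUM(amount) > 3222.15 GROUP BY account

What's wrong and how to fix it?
Bug: SUM(amount) is an aggregate, but WHERE filters rows before aggregation

Fix: Move the aggregate condition to a HAVING clause

Corrected query:
SELECT account, SUM(amount) FROM transactions GROUP BY account HAVING SUM(amount) > 3222.15

Result:
account | SUM(amount)
--------+------------
ACC-104 | 11124.22   
ACC-106 | 6529.15    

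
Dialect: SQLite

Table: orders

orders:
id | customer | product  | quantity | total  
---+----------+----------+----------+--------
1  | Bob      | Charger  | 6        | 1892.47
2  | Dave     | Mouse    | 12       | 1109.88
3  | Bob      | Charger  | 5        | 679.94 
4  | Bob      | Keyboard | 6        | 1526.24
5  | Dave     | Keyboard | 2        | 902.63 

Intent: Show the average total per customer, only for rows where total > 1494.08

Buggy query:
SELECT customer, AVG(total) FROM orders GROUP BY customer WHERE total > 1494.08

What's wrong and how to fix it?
Bug: WHERE cannot follow GROUP BY

Fix: Place WHERE between FROM and GROUP BY

Corrected query:
SELECT customer, AVG(total) FROM orders WHERE total > 1494.08 GROUP BY customer

Result:
customer | AVG(total)
---------+-----------
Bob      | 1709.355  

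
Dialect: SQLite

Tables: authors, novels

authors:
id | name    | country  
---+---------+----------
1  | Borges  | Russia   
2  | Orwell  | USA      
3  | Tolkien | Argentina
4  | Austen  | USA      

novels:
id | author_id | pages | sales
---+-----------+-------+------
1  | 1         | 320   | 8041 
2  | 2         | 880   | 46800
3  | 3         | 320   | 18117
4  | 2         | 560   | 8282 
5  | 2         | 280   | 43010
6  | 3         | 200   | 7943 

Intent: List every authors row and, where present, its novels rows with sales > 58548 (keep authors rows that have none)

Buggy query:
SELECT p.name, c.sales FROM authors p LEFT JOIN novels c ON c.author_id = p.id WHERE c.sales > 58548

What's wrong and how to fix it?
Bug: A WHERE condition on the right-hand table after LEFT JOIN drops unmatched parents

Fix: Move the right-table condition into the ON clause so unmatched parents are kept

Corrected query:
SELECT p.name, c.sales FROM authors p LEFT JOIN novels c ON c.author_id = p.id AND c.sales > 58548

Result:
name    | sales
--------+------
Borges  | NULL 
Orwell  | NULL 
Tolkien | NULL 
Austen  | NULL 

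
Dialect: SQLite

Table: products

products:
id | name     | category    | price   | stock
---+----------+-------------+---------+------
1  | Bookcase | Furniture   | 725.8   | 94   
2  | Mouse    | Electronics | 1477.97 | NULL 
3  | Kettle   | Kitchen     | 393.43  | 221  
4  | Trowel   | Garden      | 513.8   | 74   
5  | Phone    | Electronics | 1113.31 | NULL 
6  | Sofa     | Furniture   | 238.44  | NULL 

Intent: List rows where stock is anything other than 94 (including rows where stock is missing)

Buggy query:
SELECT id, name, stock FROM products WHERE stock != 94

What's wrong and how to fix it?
Bug: 'stock != 94' is unknown when stock is NULL, so NULL rows are silently excluded

Fix: Handle NULL separately with IS NULL alongside the inequality

Corrected query:
SELECT id, name, stock FROM products WHERE stock != 94 OR stock IS NULL

Result:
id | name   | stock
---+--------+------
2  | Mouse  | NULL 
3  | Kettle | 221  
4  | Trowel | 74   
5  | Phone  | NULL 
6  | Sofa   | NULL 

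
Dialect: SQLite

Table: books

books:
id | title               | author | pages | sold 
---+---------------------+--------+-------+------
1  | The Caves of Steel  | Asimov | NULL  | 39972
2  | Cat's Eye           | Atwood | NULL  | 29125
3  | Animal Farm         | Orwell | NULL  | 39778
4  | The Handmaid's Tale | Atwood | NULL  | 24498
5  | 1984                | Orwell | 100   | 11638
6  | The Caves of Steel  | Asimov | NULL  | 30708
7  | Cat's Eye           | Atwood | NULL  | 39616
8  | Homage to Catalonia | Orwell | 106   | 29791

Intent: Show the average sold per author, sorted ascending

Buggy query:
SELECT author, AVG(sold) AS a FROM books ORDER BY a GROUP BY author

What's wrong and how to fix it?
Bug: GROUP BY must precede ORDER BY

Fix: Move ORDER BY to the end, after GROUP BY

Corrected query:
SELECT author, AVG(sold) AS a FROM books GROUP BY author ORDER BY a

Result:
author | a           
-------+-------------
Orwell | 27069       
Atwood | 31079.666667
Asimov | 35340       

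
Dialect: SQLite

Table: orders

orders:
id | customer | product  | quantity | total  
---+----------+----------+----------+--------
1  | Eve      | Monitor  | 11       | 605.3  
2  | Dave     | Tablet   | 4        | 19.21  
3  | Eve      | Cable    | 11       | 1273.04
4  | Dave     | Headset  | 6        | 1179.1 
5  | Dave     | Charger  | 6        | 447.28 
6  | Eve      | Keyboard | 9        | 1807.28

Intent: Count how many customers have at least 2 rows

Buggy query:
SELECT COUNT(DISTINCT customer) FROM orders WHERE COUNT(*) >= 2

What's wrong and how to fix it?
Bug: WHERE filters individual rows, not groups, so a group-level COUNT is invalid there

Fix: Group first with HAVING COUNT(*) >= 2, then COUNT the resulting groups

Corrected query:
SELECT COUNT(*) FROM (SELECT customer FROM orders GROUP BY customer HAVING COUNT(*) >= 2)

Result:
COUNT(*)
--------
2       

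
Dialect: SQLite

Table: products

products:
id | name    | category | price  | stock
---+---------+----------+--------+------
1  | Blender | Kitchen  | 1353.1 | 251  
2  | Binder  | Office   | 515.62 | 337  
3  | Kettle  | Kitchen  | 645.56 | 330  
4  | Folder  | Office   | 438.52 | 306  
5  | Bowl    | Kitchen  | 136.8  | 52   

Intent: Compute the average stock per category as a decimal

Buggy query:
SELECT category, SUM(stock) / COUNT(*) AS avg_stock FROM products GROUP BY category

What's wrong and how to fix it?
Bug: Both operands are integers, so '/' performs integer division and truncates

Fix: Multiply by 1.0 (or CAST to REAL) to force floating-point division

Corrected query:
SELECT category, SUM(stock) * 1.0 / COUNT(*) AS avg_stock FROM products GROUP BY category

Result:
category | avg_stock
---------+----------
Kitchen  | 211      
Office   | 321.5    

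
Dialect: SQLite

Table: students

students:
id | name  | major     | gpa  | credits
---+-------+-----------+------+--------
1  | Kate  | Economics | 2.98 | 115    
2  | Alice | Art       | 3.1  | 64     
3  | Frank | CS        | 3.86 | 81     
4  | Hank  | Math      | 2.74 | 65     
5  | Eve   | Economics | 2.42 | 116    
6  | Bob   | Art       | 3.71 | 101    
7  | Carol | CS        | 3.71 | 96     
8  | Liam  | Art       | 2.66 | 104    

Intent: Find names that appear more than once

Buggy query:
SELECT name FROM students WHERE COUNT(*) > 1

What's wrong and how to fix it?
Bug: WHERE can't reference COUNT(*); aggregates are computed after WHERE

Fix: Group first, then use HAVING for the count condition

Corrected query:
SELECT name FROM students GROUP BY name HAVING COUNT(*) > 1

Result:
(no rows)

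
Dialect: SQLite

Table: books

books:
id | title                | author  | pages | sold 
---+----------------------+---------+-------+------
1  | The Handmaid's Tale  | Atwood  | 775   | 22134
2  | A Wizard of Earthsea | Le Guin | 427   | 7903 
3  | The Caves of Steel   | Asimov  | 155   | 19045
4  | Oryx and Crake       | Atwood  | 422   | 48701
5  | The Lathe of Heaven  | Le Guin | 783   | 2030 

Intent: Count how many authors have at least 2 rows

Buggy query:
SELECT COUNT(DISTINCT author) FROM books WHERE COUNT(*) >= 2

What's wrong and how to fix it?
Bug: COUNT(*) cannot appear in WHERE; the per-group count doesn't exist yet

Fix: Group first with HAVING COUNT(*) >= 2, then COUNT the resulting groups

Corrected query:
SELECT COUNT(*) FROM (SELECT author FROM books GROUP BY author HAVING COUNT(*) >= 2)

Result:
COUNT(*)
--------
2       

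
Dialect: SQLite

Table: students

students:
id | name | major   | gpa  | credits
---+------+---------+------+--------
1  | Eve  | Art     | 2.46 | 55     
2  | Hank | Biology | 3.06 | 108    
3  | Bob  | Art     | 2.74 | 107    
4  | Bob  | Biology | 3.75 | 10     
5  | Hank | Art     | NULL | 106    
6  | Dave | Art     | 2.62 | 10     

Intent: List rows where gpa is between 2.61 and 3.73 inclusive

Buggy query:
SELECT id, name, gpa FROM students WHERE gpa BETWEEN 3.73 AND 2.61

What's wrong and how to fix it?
Bug: The bounds are reversed; BETWEEN a AND b requires a <= b to match anything

Fix: Swap the bounds so the smaller value comes first

Corrected query:
SELECT id, name, gpa FROM students WHERE gpa BETWEEN 2.61 AND 3.73

Result:
id | name | gpa 
---+------+-----
2  | Hank | 3.06
3  | Bob  | 2.74
6  | Dave | 2.62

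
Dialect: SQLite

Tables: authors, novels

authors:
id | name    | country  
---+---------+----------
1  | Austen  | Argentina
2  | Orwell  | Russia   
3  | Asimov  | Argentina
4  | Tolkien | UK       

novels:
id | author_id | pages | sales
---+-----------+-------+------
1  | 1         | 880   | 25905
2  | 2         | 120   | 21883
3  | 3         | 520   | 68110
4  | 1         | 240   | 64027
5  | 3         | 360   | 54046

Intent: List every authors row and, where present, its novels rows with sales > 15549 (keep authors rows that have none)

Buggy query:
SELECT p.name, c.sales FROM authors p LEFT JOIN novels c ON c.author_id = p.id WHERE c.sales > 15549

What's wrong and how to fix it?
Bug: Filtering c.sales in WHERE discards the NULL rows produced by LEFT JOIN, turning it into an inner join

Fix: Move the right-table condition into the ON clause so unmatched parents are kept

Corrected query:
SELECT p.name, c.sales FROM authors p LEFT JOIN novels c ON c.author_id = p.id AND c.sales > 15549

Result:
name    | sales
--------+------
Austen  | 25905
Austen  | 64027
Orwell  | 21883
Asimov  | 54046
Asimov  | 68110
Tolkien | NULL 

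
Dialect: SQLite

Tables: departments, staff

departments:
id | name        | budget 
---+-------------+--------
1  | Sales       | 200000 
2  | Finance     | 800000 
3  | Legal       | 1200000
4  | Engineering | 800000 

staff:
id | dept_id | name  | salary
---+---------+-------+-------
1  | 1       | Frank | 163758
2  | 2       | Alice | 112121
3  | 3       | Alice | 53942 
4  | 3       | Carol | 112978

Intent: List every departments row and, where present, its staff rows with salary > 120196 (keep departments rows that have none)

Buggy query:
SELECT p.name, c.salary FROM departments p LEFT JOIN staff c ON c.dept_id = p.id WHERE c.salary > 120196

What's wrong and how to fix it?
Bug: A WHERE condition on the right-hand table after LEFT JOIN drops unmatched parents

Fix: Move the right-table condition into the ON clause so unmatched parents are kept

Corrected query:
SELECT p.name, c.salary FROM departments p LEFT JOIN staff c ON c.dept_id = p.id AND c.salary > 120196

Result:
name        | salary
------------+-------
Sales       | 163758
Finance     | NULL  
Legal       | NULL  
Engineering | NULL  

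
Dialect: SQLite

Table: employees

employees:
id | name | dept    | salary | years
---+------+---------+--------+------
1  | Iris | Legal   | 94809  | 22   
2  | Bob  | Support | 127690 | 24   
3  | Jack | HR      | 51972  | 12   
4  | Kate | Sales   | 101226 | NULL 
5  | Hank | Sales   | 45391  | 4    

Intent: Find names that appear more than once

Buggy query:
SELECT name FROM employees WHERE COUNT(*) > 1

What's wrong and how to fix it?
Bug: COUNT(*) is an aggregate and cannot be used in WHERE

Fix: GROUP BY name, then filter groups with HAVING COUNT(*) > 1

Corrected query:
SELECT name FROM employees GROUP BY name HAVING COUNT(*) > 1

Result:
(no rows)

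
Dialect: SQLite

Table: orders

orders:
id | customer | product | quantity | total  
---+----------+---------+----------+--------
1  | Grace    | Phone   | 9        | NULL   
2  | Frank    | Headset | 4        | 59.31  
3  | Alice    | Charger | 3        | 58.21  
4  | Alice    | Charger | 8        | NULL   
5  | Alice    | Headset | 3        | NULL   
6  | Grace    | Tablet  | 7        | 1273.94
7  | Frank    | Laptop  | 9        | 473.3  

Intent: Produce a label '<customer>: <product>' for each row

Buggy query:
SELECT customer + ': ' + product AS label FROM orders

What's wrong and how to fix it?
Bug: SQLite uses || for string concatenation; + coerces text to numbers (yielding 0)

Fix: Use the || operator for string concatenation

Corrected query:
SELECT customer || ': ' || product AS label FROM orders

Result:
label         
--------------
Grace: Phone  
Frank: Headset
Alice: Charger
Alice: Charger
Alice: Headset
Grace: Tablet 
Frank: Laptop 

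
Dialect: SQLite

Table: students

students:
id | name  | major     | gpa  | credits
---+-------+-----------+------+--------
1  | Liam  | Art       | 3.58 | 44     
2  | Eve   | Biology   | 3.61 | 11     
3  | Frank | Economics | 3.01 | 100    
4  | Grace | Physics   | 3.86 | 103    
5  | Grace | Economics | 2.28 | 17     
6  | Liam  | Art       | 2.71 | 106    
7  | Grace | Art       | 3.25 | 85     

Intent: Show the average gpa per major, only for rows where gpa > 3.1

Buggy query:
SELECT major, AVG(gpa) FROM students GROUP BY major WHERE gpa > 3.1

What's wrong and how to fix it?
Bug: Row-level WHERE must come before GROUP BY in the clause order

Fix: Move the WHERE clause before GROUP BY

Corrected query:
SELECT major, AVG(gpa) FROM students WHERE gpa > 3.1 GROUP BY major

Result:
major   | AVG(gpa)
--------+---------
Art     | 3.415   
Biology | 3.61    
Physics | 3.86    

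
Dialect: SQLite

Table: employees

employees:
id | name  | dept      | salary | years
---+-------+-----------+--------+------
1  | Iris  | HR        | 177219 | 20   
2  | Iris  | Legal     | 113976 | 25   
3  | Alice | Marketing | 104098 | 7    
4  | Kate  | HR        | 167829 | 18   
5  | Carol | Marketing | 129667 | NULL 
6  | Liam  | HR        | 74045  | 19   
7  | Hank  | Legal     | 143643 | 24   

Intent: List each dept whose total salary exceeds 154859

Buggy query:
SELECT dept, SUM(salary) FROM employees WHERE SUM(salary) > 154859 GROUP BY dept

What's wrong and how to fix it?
Bug: WHERE runs before GROUP BY, so aggregates aren't available there

Fix: Use HAVING (which filters groups after aggregation) instead of WHERE

Corrected query:
SELECT dept, SUM(salary) FROM employees GROUP BY dept HAVING SUM(salary) > 154859

Result:
dept      | SUM(salary)
----------+------------
HR        | 419093     
Legal     | 257619     
Marketing | 233765     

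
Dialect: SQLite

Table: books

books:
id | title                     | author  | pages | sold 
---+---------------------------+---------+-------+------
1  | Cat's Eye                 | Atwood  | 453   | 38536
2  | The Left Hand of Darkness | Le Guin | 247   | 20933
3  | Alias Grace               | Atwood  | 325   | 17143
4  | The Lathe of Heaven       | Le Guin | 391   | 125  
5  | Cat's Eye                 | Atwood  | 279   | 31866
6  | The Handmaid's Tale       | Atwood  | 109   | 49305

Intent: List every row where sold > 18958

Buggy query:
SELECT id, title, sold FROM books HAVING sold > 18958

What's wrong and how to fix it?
Bug: This is a non-aggregate query (no GROUP BY, no aggregates), so in SQLite the HAVING clause is invalid here; a row-level condition belongs in WHERE

Fix: Use WHERE for row-level filtering

Corrected query:
SELECT id, title, sold FROM books WHERE sold > 18958

Result:
id | title                     | sold 
---+---------------------------+------
1  | Cat's Eye                 | 38536
2  | The Left Hand of Darkness | 20933
5  | Cat's Eye                 | 31866
6  | The Handmaid's Tale       | 49305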